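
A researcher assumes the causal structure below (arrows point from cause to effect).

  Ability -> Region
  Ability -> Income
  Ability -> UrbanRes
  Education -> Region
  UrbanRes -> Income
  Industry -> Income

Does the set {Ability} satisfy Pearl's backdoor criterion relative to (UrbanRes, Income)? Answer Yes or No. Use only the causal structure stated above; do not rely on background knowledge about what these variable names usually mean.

Backdoor paths from UrbanRes to Income (paths whose first edge points into UrbanRes):
  P1: UrbanRes <- Ability -> Income
Condition 1 (no descendant of UrbanRes in the set): holds — descendants of UrbanRes are {Income}; none are in {Ability}.
Condition 2 (every backdoor path blocked by {Ability}):
  P1: blocked at fork node Ability ∈ conditioning set.
{Ability} satisfies the backdoor criterion.

Yes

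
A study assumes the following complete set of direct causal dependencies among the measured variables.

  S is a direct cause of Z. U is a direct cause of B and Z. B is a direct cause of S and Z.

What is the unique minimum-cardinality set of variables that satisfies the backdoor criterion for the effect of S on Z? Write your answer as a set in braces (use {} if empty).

Variables eligible for adjustment (non-descendants of S, excluding S and Z): {B, U}.
Backdoor paths from S to Z:
  P1: S <- B <- U -> Z
  P2: S <- B -> Z
The empty set is not sufficient: P1 (S <- B <- U -> Z) has no collider blocking it and no conditioned non-collider, so it is open.
Try {B}:
  P1: blocked at chain node B ∈ conditioning set.
  P2: blocked at fork node B ∈ conditioning set.
{B} contains no descendant of S and blocks every backdoor path.
No other singleton works — e.g. {U} leaves P2 open — so {B} is the unique smallest valid adjustment set.

{B}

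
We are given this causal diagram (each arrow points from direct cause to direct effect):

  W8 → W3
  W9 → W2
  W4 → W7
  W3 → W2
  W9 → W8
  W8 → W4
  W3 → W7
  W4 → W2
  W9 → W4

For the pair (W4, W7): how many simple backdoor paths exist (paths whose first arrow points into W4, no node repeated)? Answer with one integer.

A backdoor path from W4 to W7 is any simple undirected path whose first edge points into W4 (i.e. leaves W4 via a parent).
Parents of W4: {W8, W9}.
Enumerating:
  P1: W4 <- W9 -> W8 -> W3 -> W7
  P2: W4 <- W9 -> W2 <- W3 -> W7
  P3: W4 <- W8 <- W9 -> W2 <- W3 -> W7
  P4: W4 <- W8 -> W3 -> W7
That exhausts the simple backdoor paths. Count: 4.

4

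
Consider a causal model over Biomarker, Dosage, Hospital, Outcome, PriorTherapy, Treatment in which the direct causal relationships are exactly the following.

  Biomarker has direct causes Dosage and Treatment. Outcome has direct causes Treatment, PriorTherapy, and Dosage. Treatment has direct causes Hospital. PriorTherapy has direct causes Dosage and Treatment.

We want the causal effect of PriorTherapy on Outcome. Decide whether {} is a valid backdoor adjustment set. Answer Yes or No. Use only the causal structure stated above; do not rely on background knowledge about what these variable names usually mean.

Backdoor paths from PriorTherapy to Outcome (paths whose first edge points into PriorTherapy):
  P1: PriorTherapy <- Treatment -> Biomarker <- Dosage -> Outcome
  P2: PriorTherapy <- Treatment -> Outcome
  P3: PriorTherapy <- Dosage -> Biomarker <- Treatment -> Outcome
  P4: PriorTherapy <- Dosage -> Outcome
Condition 1 (no descendant of PriorTherapy in the set): holds — descendants of PriorTherapy are {Outcome}; none are in {}.
Condition 2 (every backdoor path blocked by {}):
  P1: blocked at collider Biomarker (neither it nor any descendant is in the conditioning set).
  P2: open — no interior node is in the conditioning set.
  P3: blocked at collider Biomarker (neither it nor any descendant is in the conditioning set).
  P4: open — no interior node is in the conditioning set.
{} does not satisfy the backdoor criterion.

No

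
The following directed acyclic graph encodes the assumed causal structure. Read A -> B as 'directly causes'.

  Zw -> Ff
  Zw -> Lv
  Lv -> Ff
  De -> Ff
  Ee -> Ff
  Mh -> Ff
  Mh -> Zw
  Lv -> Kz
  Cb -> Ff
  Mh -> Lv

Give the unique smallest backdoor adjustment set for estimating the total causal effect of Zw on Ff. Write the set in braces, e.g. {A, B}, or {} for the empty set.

{Mh}

Variables eligible for adjustment (non-descendants of Zw, excluding Zw and Ff): {Cb, De, Ee, Mh}.
Backdoor paths from Zw to Ff:
  P1: Zw <- Mh -> Lv -> Ff
  P2: Zw <- Mh -> Ff
The empty set is not sufficient: P1 (Zw <- Mh -> Lv -> Ff) has no collider blocking it and no conditioned non-collider, so it is open.
Try {Mh}:
  P1: blocked at fork node Mh ∈ conditioning set.
  P2: blocked at fork node Mh ∈ conditioning set.
{Mh} contains no descendant of Zw and blocks every backdoor path.
No other singleton works — e.g. {Ee} leaves P1 open — so {Mh} is the unique smallest valid adjustment set.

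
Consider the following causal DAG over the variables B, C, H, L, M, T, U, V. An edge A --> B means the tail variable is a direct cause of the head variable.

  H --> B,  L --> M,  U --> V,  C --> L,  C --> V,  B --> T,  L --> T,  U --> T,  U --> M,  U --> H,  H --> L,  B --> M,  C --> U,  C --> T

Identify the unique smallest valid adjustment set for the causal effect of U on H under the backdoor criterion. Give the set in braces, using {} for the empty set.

Variables eligible for adjustment (non-descendants of U, excluding U and H): {C}.
Backdoor paths from U to H:
  P1: U <- C -> L <- H
  P2: U <- C -> L -> T <- B <- H
  P3: U <- C -> L -> M <- B <- H
  P4: U <- C -> T <- L <- H
  P5: U <- C -> T <- L -> M <- B <- H
  P6: U <- C -> T <- B <- H
  P7: U <- C -> T <- B -> M <- L <- H
Each backdoor path contains an unconditioned collider, so every path is already blocked with the empty conditioning set:
  P1: blocked at collider L (neither it nor any descendant is in the conditioning set).
  P2: blocked at collider T (neither it nor any descendant is in the conditioning set).
  P3: blocked at collider M (neither it nor any descendant is in the conditioning set).
  P4: blocked at collider T (neither it nor any descendant is in the conditioning set).
  P5: blocked at collider T (neither it nor any descendant is in the conditioning set).
  P6: blocked at collider T (neither it nor any descendant is in the conditioning set).
  P7: blocked at collider T (neither it nor any descendant is in the conditioning set).
The empty set is therefore the unique smallest valid set.

{}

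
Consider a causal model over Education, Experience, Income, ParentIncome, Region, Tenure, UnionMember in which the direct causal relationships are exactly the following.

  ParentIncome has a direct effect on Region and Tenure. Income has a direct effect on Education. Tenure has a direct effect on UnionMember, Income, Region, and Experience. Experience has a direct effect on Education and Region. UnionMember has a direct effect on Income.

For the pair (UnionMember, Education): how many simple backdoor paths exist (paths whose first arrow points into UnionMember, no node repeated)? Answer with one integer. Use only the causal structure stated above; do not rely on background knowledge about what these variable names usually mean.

A backdoor path from UnionMember to Education is any simple undirected path whose first edge points into UnionMember (i.e. leaves UnionMember via a parent).
Parents of UnionMember: {Tenure}.
Enumerating:
  P1: UnionMember <- Tenure <- ParentIncome -> Region <- Experience -> Education
  P2: UnionMember <- Tenure -> Experience -> Education
  P3: UnionMember <- Tenure -> Region <- Experience -> Education
  P4: UnionMember <- Tenure -> Income -> Education
That exhausts the simple backdoor paths. Count: 4.

4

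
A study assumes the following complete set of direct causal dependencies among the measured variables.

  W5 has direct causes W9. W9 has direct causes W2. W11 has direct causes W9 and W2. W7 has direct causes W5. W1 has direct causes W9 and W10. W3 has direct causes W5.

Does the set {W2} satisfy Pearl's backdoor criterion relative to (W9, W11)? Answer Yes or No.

Backdoor paths from W9 to W11 (paths whose first edge points into W9):
  P1: W9 <- W2 -> W11
Condition 1 (no descendant of W9 in the set): holds — descendants of W9 are {W1, W11, W3, W5, W7}; none are in {W2}.
Condition 2 (every backdoor path blocked by {W2}):
  P1: blocked at fork node W2 ∈ conditioning set.
{W2} satisfies the backdoor criterion.

Yes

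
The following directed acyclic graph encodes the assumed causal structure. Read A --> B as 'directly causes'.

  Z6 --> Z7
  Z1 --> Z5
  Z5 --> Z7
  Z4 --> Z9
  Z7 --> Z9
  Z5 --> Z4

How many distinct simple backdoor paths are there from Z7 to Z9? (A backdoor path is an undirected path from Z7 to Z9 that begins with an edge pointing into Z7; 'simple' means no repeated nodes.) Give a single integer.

A backdoor path from Z7 to Z9 is any simple undirected path whose first edge points into Z7 (i.e. leaves Z7 via a parent).
Parents of Z7: {Z5, Z6}.
Enumerating:
  P1: Z7 <- Z5 -> Z4 -> Z9
That exhausts the simple backdoor paths. Count: 1.

1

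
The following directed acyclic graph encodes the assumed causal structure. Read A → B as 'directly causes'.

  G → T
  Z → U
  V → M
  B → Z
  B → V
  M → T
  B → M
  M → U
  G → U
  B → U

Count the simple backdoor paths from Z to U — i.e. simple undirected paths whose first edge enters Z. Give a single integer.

5

A backdoor path from Z to U is any simple undirected path whose first edge points into Z (i.e. leaves Z via a parent).
Parents of Z: {B}.
Enumerating:
  P1: Z <- B -> V -> M -> T <- G -> U
  P2: Z <- B -> V -> M -> U
  P3: Z <- B -> M -> T <- G -> U
  P4: Z <- B -> M -> U
  P5: Z <- B -> U
That exhausts the simple backdoor paths. Count: 5.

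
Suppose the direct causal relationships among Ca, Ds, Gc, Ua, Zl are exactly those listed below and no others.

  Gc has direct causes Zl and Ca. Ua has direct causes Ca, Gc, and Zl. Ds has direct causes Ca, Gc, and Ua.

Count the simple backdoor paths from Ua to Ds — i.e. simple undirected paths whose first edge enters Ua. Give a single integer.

A backdoor path from Ua to Ds is any simple undirected path whose first edge points into Ua (i.e. leaves Ua via a parent).
Parents of Ua: {Ca, Gc, Zl}.
Enumerating:
  P1: Ua <- Ca -> Gc -> Ds
  P2: Ua <- Ca -> Ds
  P3: Ua <- Zl -> Gc <- Ca -> Ds
  P4: Ua <- Zl -> Gc -> Ds
  P5: Ua <- Gc <- Ca -> Ds
  P6: Ua <- Gc -> Ds
That exhausts the simple backdoor paths. Count: 6.

6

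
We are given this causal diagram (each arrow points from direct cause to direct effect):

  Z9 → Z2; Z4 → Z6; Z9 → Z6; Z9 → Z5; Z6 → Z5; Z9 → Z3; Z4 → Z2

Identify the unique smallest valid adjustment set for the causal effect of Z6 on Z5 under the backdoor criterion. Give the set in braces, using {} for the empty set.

Variables eligible for adjustment (non-descendants of Z6, excluding Z6 and Z5): {Z2, Z3, Z4, Z9}.
Backdoor paths from Z6 to Z5:
  P1: Z6 <- Z9 -> Z5
  P2: Z6 <- Z4 -> Z2 <- Z9 -> Z5
The empty set is not sufficient: P1 (Z6 <- Z9 -> Z5) has no collider blocking it and no conditioned non-collider, so it is open.
Try {Z9}:
  P1: blocked at fork node Z9 ∈ conditioning set.
  P2: blocked at collider Z2 (neither it nor any descendant is in the conditioning set).
{Z9} contains no descendant of Z6 and blocks every backdoor path.
No other singleton works — e.g. {Z4} leaves P1 open — so {Z9} is the unique smallest valid adjustment set.

{Z9}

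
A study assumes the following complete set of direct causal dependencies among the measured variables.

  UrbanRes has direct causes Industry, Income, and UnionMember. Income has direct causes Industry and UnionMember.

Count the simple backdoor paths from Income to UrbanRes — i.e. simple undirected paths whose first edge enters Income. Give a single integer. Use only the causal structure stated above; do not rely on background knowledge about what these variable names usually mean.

A backdoor path from Income to UrbanRes is any simple undirected path whose first edge points into Income (i.e. leaves Income via a parent).
Parents of Income: {Industry, UnionMember}.
Enumerating:
  P1: Income <- Industry -> UrbanRes
  P2: Income <- UnionMember -> UrbanRes
That exhausts the simple backdoor paths. Count: 2.

2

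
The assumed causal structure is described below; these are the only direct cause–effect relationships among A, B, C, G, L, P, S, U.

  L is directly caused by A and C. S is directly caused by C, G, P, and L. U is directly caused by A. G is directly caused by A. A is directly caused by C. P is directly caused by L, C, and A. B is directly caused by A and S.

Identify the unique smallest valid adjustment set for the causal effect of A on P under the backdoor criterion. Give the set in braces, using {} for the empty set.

{C}

Variables eligible for adjustment (non-descendants of A, excluding A and P): {C}.
Backdoor paths from A to P:
  P1: A <- C -> L -> P
  P2: A <- C -> L -> S <- P
  P3: A <- C -> P
  P4: A <- C -> S <- L -> P
  P5: A <- C -> S <- P
The empty set is not sufficient: P1 (A <- C -> L -> P) has no collider blocking it and no conditioned non-collider, so it is open.
Try {C}:
  P1: blocked at fork node C ∈ conditioning set.
  P2: blocked at fork node C ∈ conditioning set.
  P3: blocked at fork node C ∈ conditioning set.
  P4: blocked at fork node C ∈ conditioning set.
  P5: blocked at fork node C ∈ conditioning set.
{C} contains no descendant of A and blocks every backdoor path.
{C} is the unique smallest valid adjustment set.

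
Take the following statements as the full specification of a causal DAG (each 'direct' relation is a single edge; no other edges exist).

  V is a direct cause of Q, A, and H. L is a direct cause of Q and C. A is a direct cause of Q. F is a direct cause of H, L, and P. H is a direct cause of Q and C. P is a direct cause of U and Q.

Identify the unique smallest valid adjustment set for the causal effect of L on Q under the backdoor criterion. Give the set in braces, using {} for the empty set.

{F}

Variables eligible for adjustment (non-descendants of L, excluding L and Q): {A, F, H, P, U, V}.
Backdoor paths from L to Q:
  P1: L <- F -> H <- V -> A -> Q
  P2: L <- F -> H <- V -> Q
  P3: L <- F -> H -> Q
  P4: L <- F -> P -> Q
The empty set is not sufficient: P3 (L <- F -> H -> Q) has no collider blocking it and no conditioned non-collider, so it is open.
Try {F}:
  P1: blocked at fork node F ∈ conditioning set.
  P2: blocked at fork node F ∈ conditioning set.
  P3: blocked at fork node F ∈ conditioning set.
  P4: blocked at fork node F ∈ conditioning set.
{F} contains no descendant of L and blocks every backdoor path.
No other singleton works — e.g. {V} leaves P3 open — so {F} is the unique smallest valid adjustment set.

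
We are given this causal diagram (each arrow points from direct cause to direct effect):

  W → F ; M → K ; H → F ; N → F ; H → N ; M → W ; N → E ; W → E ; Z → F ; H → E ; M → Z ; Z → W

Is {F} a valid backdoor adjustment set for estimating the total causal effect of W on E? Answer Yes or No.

Backdoor paths from W to E (paths whose first edge points into W):
  P1: W <- M -> Z -> F <- H -> N -> E
  P2: W <- M -> Z -> F <- H -> E
  P3: W <- M -> Z -> F <- N <- H -> E
  P4: W <- M -> Z -> F <- N -> E
  P5: W <- Z -> F <- H -> N -> E
  P6: W <- Z -> F <- H -> E
  P7: W <- Z -> F <- N <- H -> E
  P8: W <- Z -> F <- N -> E
Condition 1 (no descendant of W in the set): FAILS — F is a descendant of W.
Condition 2 (every backdoor path blocked by {F}):
  P1: open — collider(s) F are conditioned on (or have a conditioned descendant) and no non-collider on the path is in the set.
  P2: open — collider(s) F are conditioned on (or have a conditioned descendant) and no non-collider on the path is in the set.
  P3: open — collider(s) F are conditioned on (or have a conditioned descendant) and no non-collider on the path is in the set.
  P4: open — collider(s) F are conditioned on (or have a conditioned descendant) and no non-collider on the path is in the set.
  P5: open — collider(s) F are conditioned on (or have a conditioned descendant) and no non-collider on the path is in the set.
  P6: open — collider(s) F are conditioned on (or have a conditioned descendant) and no non-collider on the path is in the set.
  P7: open — collider(s) F are conditioned on (or have a conditioned descendant) and no non-collider on the path is in the set.
  P8: open — collider(s) F are conditioned on (or have a conditioned descendant) and no non-collider on the path is in the set.
{F} does not satisfy the backdoor criterion.

No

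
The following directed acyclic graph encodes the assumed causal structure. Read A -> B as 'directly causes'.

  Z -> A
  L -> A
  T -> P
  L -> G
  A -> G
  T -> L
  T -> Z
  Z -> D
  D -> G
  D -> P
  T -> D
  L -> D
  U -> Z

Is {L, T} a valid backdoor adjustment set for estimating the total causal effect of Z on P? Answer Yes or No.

Yes

Backdoor paths from Z to P (paths whose first edge points into Z):
  P1: Z <- T -> L -> D -> P
  P2: Z <- T -> L -> A -> G <- D -> P
  P3: Z <- T -> L -> G <- D -> P
  P4: Z <- T -> D -> P
  P5: Z <- T -> P
Condition 1 (no descendant of Z in the set): holds — descendants of Z are {A, D, G, P}; none are in {L, T}.
Condition 2 (every backdoor path blocked by {L, T}):
  P1: blocked at fork node T ∈ conditioning set.
  P2: blocked at fork node T ∈ conditioning set.
  P3: blocked at fork node T ∈ conditioning set.
  P4: blocked at fork node T ∈ conditioning set.
  P5: blocked at fork node T ∈ conditioning set.
{L, T} satisfies the backdoor criterion.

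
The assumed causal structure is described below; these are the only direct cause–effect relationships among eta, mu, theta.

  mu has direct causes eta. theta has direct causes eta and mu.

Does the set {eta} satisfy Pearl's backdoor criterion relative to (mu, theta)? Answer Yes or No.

Backdoor paths from mu to theta (paths whose first edge points into mu):
  P1: mu <- eta -> theta
Condition 1 (no descendant of mu in the set): holds — descendants of mu are {theta}; none are in {eta}.
Condition 2 (every backdoor path blocked by {eta}):
  P1: blocked at fork node eta ∈ conditioning set.
{eta} satisfies the backdoor criterion.

Yes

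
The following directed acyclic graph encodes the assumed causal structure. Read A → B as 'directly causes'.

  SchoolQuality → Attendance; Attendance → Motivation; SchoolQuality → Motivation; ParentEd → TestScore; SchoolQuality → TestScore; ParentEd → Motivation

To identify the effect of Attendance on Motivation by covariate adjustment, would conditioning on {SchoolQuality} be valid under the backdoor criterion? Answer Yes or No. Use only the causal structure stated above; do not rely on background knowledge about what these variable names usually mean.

Backdoor paths from Attendance to Motivation (paths whose first edge points into Attendance):
  P1: Attendance <- SchoolQuality -> TestScore <- ParentEd -> Motivation
  P2: Attendance <- SchoolQuality -> Motivation
Condition 1 (no descendant of Attendance in the set): holds — descendants of Attendance are {Motivation}; none are in {SchoolQuality}.
Condition 2 (every backdoor path blocked by {SchoolQuality}):
  P1: blocked at fork node SchoolQuality ∈ conditioning set.
  P2: blocked at fork node SchoolQuality ∈ conditioning set.
{SchoolQuality} satisfies the backdoor criterion.

Yes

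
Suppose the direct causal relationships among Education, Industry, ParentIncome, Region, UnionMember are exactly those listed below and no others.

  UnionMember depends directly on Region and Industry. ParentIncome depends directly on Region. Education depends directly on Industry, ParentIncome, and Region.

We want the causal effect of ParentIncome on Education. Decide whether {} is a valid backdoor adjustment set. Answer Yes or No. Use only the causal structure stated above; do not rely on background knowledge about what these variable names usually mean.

Backdoor paths from ParentIncome to Education (paths whose first edge points into ParentIncome):
  P1: ParentIncome <- Region -> Education
  P2: ParentIncome <- Region -> UnionMember <- Industry -> Education
Condition 1 (no descendant of ParentIncome in the set): holds — descendants of ParentIncome are {Education}; none are in {}.
Condition 2 (every backdoor path blocked by {}):
  P1: open — no interior node is in the conditioning set.
  P2: blocked at collider UnionMember (neither it nor any descendant is in the conditioning set).
{} does not satisfy the backdoor criterion.

No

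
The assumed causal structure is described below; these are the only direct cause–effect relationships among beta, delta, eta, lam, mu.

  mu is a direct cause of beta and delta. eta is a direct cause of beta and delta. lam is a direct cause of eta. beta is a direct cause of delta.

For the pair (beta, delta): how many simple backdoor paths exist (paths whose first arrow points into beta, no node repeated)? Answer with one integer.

2

A backdoor path from beta to delta is any simple undirected path whose first edge points into beta (i.e. leaves beta via a parent).
Parents of beta: {eta, mu}.
Enumerating:
  P1: beta <- mu -> delta
  P2: beta <- eta -> delta
That exhausts the simple backdoor paths. Count: 2.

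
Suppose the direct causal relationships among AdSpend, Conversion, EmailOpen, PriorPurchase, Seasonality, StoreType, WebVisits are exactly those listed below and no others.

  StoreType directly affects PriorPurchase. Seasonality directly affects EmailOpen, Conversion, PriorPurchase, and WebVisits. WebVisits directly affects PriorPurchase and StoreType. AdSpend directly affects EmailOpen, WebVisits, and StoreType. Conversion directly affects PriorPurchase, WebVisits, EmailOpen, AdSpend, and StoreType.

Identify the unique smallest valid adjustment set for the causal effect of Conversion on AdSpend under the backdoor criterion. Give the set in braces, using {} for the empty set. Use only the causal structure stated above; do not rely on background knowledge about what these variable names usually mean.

{}

Variables eligible for adjustment (non-descendants of Conversion, excluding Conversion and AdSpend): {Seasonality}.
Backdoor paths from Conversion to AdSpend:
  P1: Conversion <- Seasonality -> EmailOpen <- AdSpend
  P2: Conversion <- Seasonality -> WebVisits <- AdSpend
  P3: Conversion <- Seasonality -> WebVisits -> StoreType <- AdSpend
  P4: Conversion <- Seasonality -> WebVisits -> PriorPurchase <- StoreType <- AdSpend
  P5: Conversion <- Seasonality -> PriorPurchase <- WebVisits <- AdSpend
  P6: Conversion <- Seasonality -> PriorPurchase <- WebVisits -> StoreType <- AdSpend
  P7: Conversion <- Seasonality -> PriorPurchase <- StoreType <- AdSpend
  P8: Conversion <- Seasonality -> PriorPurchase <- StoreType <- WebVisits <- AdSpend
Each backdoor path contains an unconditioned collider, so every path is already blocked with the empty conditioning set:
  P1: blocked at collider EmailOpen (neither it nor any descendant is in the conditioning set).
  P2: blocked at collider WebVisits (neither it nor any descendant is in the conditioning set).
  P3: blocked at collider StoreType (neither it nor any descendant is in the conditioning set).
  P4: blocked at collider PriorPurchase (neither it nor any descendant is in the conditioning set).
  P5: blocked at collider PriorPurchase (neither it nor any descendant is in the conditioning set).
  P6: blocked at collider PriorPurchase (neither it nor any descendant is in the conditioning set).
  P7: blocked at collider PriorPurchase (neither it nor any descendant is in the conditioning set).
  P8: blocked at collider PriorPurchase (neither it nor any descendant is in the conditioning set).
The empty set is therefore the unique smallest valid set.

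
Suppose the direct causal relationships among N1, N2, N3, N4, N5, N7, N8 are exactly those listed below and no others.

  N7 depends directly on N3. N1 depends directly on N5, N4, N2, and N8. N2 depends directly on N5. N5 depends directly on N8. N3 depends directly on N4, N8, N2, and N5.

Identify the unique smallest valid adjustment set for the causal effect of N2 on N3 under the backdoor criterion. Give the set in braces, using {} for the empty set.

Variables eligible for adjustment (non-descendants of N2, excluding N2 and N3): {N4, N5, N8}.
Backdoor paths from N2 to N3:
  P1: N2 <- N5 <- N8 -> N3
  P2: N2 <- N5 <- N8 -> N1 <- N4 -> N3
  P3: N2 <- N5 -> N3
  P4: N2 <- N5 -> N1 <- N8 -> N3
  P5: N2 <- N5 -> N1 <- N4 -> N3
The empty set is not sufficient: P1 (N2 <- N5 <- N8 -> N3) has no collider blocking it and no conditioned non-collider, so it is open.
Try {N5}:
  P1: blocked at chain node N5 ∈ conditioning set.
  P2: blocked at chain node N5 ∈ conditioning set.
  P3: blocked at fork node N5 ∈ conditioning set.
  P4: blocked at fork node N5 ∈ conditioning set.
  P5: blocked at fork node N5 ∈ conditioning set.
{N5} contains no descendant of N2 and blocks every backdoor path.
No other singleton works — e.g. {N8} leaves P3 open — so {N5} is the unique smallest valid adjustment set.

{N5}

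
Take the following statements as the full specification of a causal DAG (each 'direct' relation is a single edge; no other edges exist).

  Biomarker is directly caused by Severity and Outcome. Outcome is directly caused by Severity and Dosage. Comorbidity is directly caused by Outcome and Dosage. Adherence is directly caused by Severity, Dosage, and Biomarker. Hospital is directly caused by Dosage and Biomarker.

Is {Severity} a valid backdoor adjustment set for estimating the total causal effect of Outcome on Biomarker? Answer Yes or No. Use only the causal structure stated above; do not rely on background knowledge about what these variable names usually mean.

Yes

Backdoor paths from Outcome to Biomarker (paths whose first edge points into Outcome):
  P1: Outcome <- Severity -> Biomarker
  P2: Outcome <- Severity -> Adherence <- Dosage -> Hospital <- Biomarker
  P3: Outcome <- Severity -> Adherence <- Biomarker
  P4: Outcome <- Dosage -> Hospital <- Biomarker
  P5: Outcome <- Dosage -> Adherence <- Severity -> Biomarker
  P6: Outcome <- Dosage -> Adherence <- Biomarker
Condition 1 (no descendant of Outcome in the set): holds — descendants of Outcome are {Adherence, Biomarker, Comorbidity, Hospital}; none are in {Severity}.
Condition 2 (every backdoor path blocked by {Severity}):
  P1: blocked at fork node Severity ∈ conditioning set.
  P2: blocked at fork node Severity ∈ conditioning set.
  P3: blocked at fork node Severity ∈ conditioning set.
  P4: blocked at collider Hospital (neither it nor any descendant is in the conditioning set).
  P5: blocked at collider Adherence (neither it nor any descendant is in the conditioning set).
  P6: blocked at collider Adherence (neither it nor any descendant is in the conditioning set).
{Severity} satisfies the backdoor criterion.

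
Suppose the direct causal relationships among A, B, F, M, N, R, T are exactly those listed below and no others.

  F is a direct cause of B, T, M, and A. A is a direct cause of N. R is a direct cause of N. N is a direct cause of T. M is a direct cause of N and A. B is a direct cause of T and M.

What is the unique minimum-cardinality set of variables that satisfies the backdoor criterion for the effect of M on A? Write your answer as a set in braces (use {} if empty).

{F}

Variables eligible for adjustment (non-descendants of M, excluding M and A): {B, F, R}.
Backdoor paths from M to A:
  P1: M <- F -> B -> T <- N <- A
  P2: M <- F -> A
  P3: M <- F -> T <- N <- A
  P4: M <- B <- F -> A
  P5: M <- B <- F -> T <- N <- A
  P6: M <- B -> T <- F -> A
  P7: M <- B -> T <- N <- A
The empty set is not sufficient: P2 (M <- F -> A) has no collider blocking it and no conditioned non-collider, so it is open.
Try {F}:
  P1: blocked at fork node F ∈ conditioning set.
  P2: blocked at fork node F ∈ conditioning set.
  P3: blocked at fork node F ∈ conditioning set.
  P4: blocked at fork node F ∈ conditioning set.
  P5: blocked at fork node F ∈ conditioning set.
  P6: blocked at collider T (neither it nor any descendant is in the conditioning set).
  P7: blocked at collider T (neither it nor any descendant is in the conditioning set).
{F} contains no descendant of M and blocks every backdoor path.
No other singleton works — e.g. {B} leaves P2 open — so {F} is the unique smallest valid adjustment set.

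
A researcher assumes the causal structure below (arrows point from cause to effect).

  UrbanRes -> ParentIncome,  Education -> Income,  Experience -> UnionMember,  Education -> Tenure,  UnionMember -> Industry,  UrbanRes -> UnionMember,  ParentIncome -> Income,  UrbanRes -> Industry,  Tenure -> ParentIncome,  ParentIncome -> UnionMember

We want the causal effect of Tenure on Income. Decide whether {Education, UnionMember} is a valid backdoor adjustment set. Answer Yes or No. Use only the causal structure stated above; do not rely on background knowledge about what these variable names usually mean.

Backdoor paths from Tenure to Income (paths whose first edge points into Tenure):
  P1: Tenure <- Education -> Income
Condition 1 (no descendant of Tenure in the set): FAILS — UnionMember is a descendant of Tenure.
Condition 2 (every backdoor path blocked by {Education, UnionMember}):
  P1: blocked at fork node Education ∈ conditioning set.
{Education, UnionMember} does not satisfy the backdoor criterion.

No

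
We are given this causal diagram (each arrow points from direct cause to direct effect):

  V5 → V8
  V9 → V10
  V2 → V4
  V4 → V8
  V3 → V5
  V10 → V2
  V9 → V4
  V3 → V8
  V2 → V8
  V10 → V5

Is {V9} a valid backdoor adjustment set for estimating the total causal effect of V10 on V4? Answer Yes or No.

Backdoor paths from V10 to V4 (paths whose first edge points into V10):
  P1: V10 <- V9 -> V4
Condition 1 (no descendant of V10 in the set): holds — descendants of V10 are {V2, V4, V5, V8}; none are in {V9}.
Condition 2 (every backdoor path blocked by {V9}):
  P1: blocked at fork node V9 ∈ conditioning set.
{V9} satisfies the backdoor criterion.

Yes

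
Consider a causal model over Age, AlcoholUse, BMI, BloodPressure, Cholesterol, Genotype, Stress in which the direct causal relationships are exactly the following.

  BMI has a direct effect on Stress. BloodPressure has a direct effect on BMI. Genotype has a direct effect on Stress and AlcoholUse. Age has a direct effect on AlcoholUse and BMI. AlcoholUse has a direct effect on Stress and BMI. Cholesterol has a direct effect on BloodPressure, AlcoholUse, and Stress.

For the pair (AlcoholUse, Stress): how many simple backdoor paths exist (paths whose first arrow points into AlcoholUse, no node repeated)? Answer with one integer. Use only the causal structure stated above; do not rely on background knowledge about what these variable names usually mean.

5

A backdoor path from AlcoholUse to Stress is any simple undirected path whose first edge points into AlcoholUse (i.e. leaves AlcoholUse via a parent).
Parents of AlcoholUse: {Age, Cholesterol, Genotype}.
Enumerating:
  P1: AlcoholUse <- Age -> BMI <- BloodPressure <- Cholesterol -> Stress
  P2: AlcoholUse <- Age -> BMI -> Stress
  P3: AlcoholUse <- Cholesterol -> BloodPressure -> BMI -> Stress
  P4: AlcoholUse <- Cholesterol -> Stress
  P5: AlcoholUse <- Genotype -> Stress
That exhausts the simple backdoor paths. Count: 5.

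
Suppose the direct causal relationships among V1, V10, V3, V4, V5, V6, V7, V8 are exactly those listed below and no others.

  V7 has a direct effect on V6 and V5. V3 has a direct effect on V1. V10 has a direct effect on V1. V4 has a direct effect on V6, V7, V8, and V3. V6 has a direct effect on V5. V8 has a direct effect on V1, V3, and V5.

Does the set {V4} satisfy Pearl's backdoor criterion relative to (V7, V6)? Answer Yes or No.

Yes

Backdoor paths from V7 to V6 (paths whose first edge points into V7):
  P1: V7 <- V4 -> V8 -> V5 <- V6
  P2: V7 <- V4 -> V6
  P3: V7 <- V4 -> V3 <- V8 -> V5 <- V6
  P4: V7 <- V4 -> V3 -> V1 <- V8 -> V5 <- V6
Condition 1 (no descendant of V7 in the set): holds — descendants of V7 are {V5, V6}; none are in {V4}.
Condition 2 (every backdoor path blocked by {V4}):
  P1: blocked at fork node V4 ∈ conditioning set.
  P2: blocked at fork node V4 ∈ conditioning set.
  P3: blocked at fork node V4 ∈ conditioning set.
  P4: blocked at fork node V4 ∈ conditioning set.
{V4} satisfies the backdoor criterion.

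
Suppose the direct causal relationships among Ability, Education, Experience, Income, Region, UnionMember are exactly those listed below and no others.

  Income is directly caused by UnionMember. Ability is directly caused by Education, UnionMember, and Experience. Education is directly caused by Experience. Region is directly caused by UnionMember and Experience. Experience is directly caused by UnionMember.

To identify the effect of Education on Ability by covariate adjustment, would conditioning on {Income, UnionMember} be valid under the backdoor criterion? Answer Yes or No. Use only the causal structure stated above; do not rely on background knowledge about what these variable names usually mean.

No

Backdoor paths from Education to Ability (paths whose first edge points into Education):
  P1: Education <- Experience <- UnionMember -> Ability
  P2: Education <- Experience -> Region <- UnionMember -> Ability
  P3: Education <- Experience -> Ability
Condition 1 (no descendant of Education in the set): holds — descendants of Education are {Ability}; none are in {Income, UnionMember}.
Condition 2 (every backdoor path blocked by {Income, UnionMember}):
  P1: blocked at fork node UnionMember ∈ conditioning set.
  P2: blocked at collider Region (neither it nor any descendant is in the conditioning set).
  P3: open — no interior node is in the conditioning set.
{Income, UnionMember} does not satisfy the backdoor criterion.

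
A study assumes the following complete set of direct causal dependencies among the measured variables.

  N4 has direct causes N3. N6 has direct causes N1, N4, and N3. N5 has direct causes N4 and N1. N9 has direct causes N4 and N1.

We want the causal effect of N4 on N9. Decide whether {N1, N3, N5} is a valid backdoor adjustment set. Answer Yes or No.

No

Backdoor paths from N4 to N9 (paths whose first edge points into N4):
  P1: N4 <- N3 -> N6 <- N1 -> N9
Condition 1 (no descendant of N4 in the set): FAILS — N5 is a descendant of N4.
Condition 2 (every backdoor path blocked by {N1, N3, N5}):
  P1: blocked at fork node N3 ∈ conditioning set.
{N1, N3, N5} does not satisfy the backdoor criterion.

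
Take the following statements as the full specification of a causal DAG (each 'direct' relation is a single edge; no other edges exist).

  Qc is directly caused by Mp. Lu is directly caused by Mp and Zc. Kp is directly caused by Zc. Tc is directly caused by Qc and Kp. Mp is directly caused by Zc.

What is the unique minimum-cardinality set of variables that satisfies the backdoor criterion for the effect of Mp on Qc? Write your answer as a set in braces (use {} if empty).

Variables eligible for adjustment (non-descendants of Mp, excluding Mp and Qc): {Kp, Zc}.
Backdoor paths from Mp to Qc:
  P1: Mp <- Zc -> Kp -> Tc <- Qc
Each backdoor path contains an unconditioned collider, so every path is already blocked with the empty conditioning set:
  P1: blocked at collider Tc (neither it nor any descendant is in the conditioning set).
The empty set is therefore the unique smallest valid set.

{}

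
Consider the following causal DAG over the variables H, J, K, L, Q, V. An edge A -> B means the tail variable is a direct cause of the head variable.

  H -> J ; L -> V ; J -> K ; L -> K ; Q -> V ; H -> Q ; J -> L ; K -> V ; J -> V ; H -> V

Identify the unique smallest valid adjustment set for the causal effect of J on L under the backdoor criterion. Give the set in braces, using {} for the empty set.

Variables eligible for adjustment (non-descendants of J, excluding J and L): {H, Q}.
Backdoor paths from J to L:
  P1: J <- H -> Q -> V <- L
  P2: J <- H -> Q -> V <- K <- L
  P3: J <- H -> V <- L
  P4: J <- H -> V <- K <- L
Each backdoor path contains an unconditioned collider, so every path is already blocked with the empty conditioning set:
  P1: blocked at collider V (neither it nor any descendant is in the conditioning set).
  P2: blocked at collider V (neither it nor any descendant is in the conditioning set).
  P3: blocked at collider V (neither it nor any descendant is in the conditioning set).
  P4: blocked at collider V (neither it nor any descendant is in the conditioning set).
The empty set is therefore the unique smallest valid set.

{}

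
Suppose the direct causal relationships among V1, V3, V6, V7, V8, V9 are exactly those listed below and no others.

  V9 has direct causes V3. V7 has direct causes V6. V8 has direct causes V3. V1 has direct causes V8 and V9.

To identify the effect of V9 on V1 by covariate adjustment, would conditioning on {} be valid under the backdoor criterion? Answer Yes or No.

No

Backdoor paths from V9 to V1 (paths whose first edge points into V9):
  P1: V9 <- V3 -> V8 -> V1
Condition 1 (no descendant of V9 in the set): holds — descendants of V9 are {V1}; none are in {}.
Condition 2 (every backdoor path blocked by {}):
  P1: open — no interior node is in the conditioning set.
{} does not satisfy the backdoor criterion.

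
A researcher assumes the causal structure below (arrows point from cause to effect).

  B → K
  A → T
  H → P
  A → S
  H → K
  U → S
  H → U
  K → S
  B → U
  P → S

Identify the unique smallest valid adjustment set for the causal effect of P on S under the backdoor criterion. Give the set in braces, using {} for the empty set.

Variables eligible for adjustment (non-descendants of P, excluding P and S): {A, B, H, K, T, U}.
Backdoor paths from P to S:
  P1: P <- H -> U <- B -> K -> S
  P2: P <- H -> U -> S
  P3: P <- H -> K <- B -> U -> S
  P4: P <- H -> K -> S
The empty set is not sufficient: P2 (P <- H -> U -> S) has no collider blocking it and no conditioned non-collider, so it is open.
Try {H}:
  P1: blocked at fork node H ∈ conditioning set.
  P2: blocked at fork node H ∈ conditioning set.
  P3: blocked at fork node H ∈ conditioning set.
  P4: blocked at fork node H ∈ conditioning set.
{H} contains no descendant of P and blocks every backdoor path.
No other singleton works — e.g. {B} leaves P2 open — so {H} is the unique smallest valid adjustment set.

{H}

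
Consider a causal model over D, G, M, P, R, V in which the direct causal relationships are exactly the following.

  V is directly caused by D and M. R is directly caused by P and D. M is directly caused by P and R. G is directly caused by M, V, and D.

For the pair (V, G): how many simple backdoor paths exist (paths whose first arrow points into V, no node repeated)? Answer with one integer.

A backdoor path from V to G is any simple undirected path whose first edge points into V (i.e. leaves V via a parent).
Parents of V: {D, M}.
Enumerating:
  P1: V <- D -> R <- P -> M -> G
  P2: V <- D -> R -> M -> G
  P3: V <- D -> G
  P4: V <- M <- P -> R <- D -> G
  P5: V <- M <- R <- D -> G
  P6: V <- M -> G
That exhausts the simple backdoor paths. Count: 6.

6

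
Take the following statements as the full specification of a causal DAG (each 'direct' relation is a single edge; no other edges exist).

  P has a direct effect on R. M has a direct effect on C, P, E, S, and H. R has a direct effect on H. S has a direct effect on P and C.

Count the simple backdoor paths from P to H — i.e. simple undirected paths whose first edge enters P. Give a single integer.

A backdoor path from P to H is any simple undirected path whose first edge points into P (i.e. leaves P via a parent).
Parents of P: {M, S}.
Enumerating:
  P1: P <- M -> H
  P2: P <- S <- M -> H
  P3: P <- S -> C <- M -> H
That exhausts the simple backdoor paths. Count: 3.

3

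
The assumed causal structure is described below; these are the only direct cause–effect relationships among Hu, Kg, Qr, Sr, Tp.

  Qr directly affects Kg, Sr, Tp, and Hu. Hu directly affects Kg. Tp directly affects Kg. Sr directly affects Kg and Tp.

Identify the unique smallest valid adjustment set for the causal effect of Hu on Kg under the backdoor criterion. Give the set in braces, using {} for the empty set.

{Qr}

Variables eligible for adjustment (non-descendants of Hu, excluding Hu and Kg): {Qr, Sr, Tp}.
Backdoor paths from Hu to Kg:
  P1: Hu <- Qr -> Sr -> Tp -> Kg
  P2: Hu <- Qr -> Sr -> Kg
  P3: Hu <- Qr -> Tp <- Sr -> Kg
  P4: Hu <- Qr -> Tp -> Kg
  P5: Hu <- Qr -> Kg
The empty set is not sufficient: P1 (Hu <- Qr -> Sr -> Tp -> Kg) has no collider blocking it and no conditioned non-collider, so it is open.
Try {Qr}:
  P1: blocked at fork node Qr ∈ conditioning set.
  P2: blocked at fork node Qr ∈ conditioning set.
  P3: blocked at fork node Qr ∈ conditioning set.
  P4: blocked at fork node Qr ∈ conditioning set.
  P5: blocked at fork node Qr ∈ conditioning set.
{Qr} contains no descendant of Hu and blocks every backdoor path.
No other singleton works — e.g. {Sr} leaves P4 open — so {Qr} is the unique smallest valid adjustment set.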